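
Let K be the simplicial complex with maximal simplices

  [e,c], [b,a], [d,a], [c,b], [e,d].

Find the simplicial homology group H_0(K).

Order the vertices as a < b < c < d < e. Listing each simplex with vertices in this order, K has dimension 1 with simplices:

  0-simplices (5): a, b, c, d, e
  1-simplices (5): ab, ad, bc, ce, de

Hence C_0 ≅ Z^5, C_1 ≅ Z^5.

∂_1: C_1 → C_0 maps an edge to its endpoints' difference, ∂[p,q] = q − p. For instance
  ∂ab = b − a.
The 5×5 boundary matrix has rank 4 and Smith normal form diag(1,1,1,1).

Reading off H_k = ker ∂_k / im ∂_{k+1}:

  H_0: rank C_0 − rank ∂_1 = 5 − 4 = 1, and the invariant factors of ∂_1 are all 1, so H_0 ≅ Z.

(K is a triangulation of the circle S^1.)

H_0 ≅ Z.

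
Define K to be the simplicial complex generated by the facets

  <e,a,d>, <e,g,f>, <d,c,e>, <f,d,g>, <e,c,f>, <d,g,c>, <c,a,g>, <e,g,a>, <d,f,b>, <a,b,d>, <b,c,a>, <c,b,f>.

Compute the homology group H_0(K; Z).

Take the total order a < b < c < d < e < f < g on the vertex set. Then K (dimension 2) consists of the simplices:

  0-simplices (7): a, b, c, d, e, f, g
  1-simplices (18): ab, ac, ad, ae, ag, bc, bd, bf, cd, ce, cf, cg, de, df, dg, ef, eg, fg
  2-simplices (12): abc, abd, acg, ade, aeg, bcf, bdf, cde, cdg, cef, dfg, efg

so the chain groups are C_0 ≅ Z^7, C_1 ≅ Z^18, C_2 ≅ Z^12.

The boundary map ∂_1: C_1 → C_0 sends each edge [p,q] (with p < q) to q − p. For instance
  ∂bd = d − b.
The resulting 7×18 matrix has rank 6, and its Smith normal form has invariant factors (1,1,1,1,1,1).

The boundary map ∂_2: C_2 → C_1 acts by ∂[p,q,r] = [q,r] − [p,r] + [p,q]. For instance
  ∂cdg = dg − cg + cd,
  ∂efg = fg − eg + ef.
This gives a 18×12 integer matrix of rank 12; reducing to Smith normal form yields diagonal entries (1,1,1,1,1,1,1,1,1,1,1,2).

Computing H_k = (kernel of ∂_k) / (image of ∂_{k+1}):

  H_0: rank C_0 − rank ∂_1 = 7 − 6 = 1, and the invariant factors of ∂_1 are all 1, so H_0 = Z.

(K is a triangulation of the real projective plane RP^2.)

H_0 ≅ Z.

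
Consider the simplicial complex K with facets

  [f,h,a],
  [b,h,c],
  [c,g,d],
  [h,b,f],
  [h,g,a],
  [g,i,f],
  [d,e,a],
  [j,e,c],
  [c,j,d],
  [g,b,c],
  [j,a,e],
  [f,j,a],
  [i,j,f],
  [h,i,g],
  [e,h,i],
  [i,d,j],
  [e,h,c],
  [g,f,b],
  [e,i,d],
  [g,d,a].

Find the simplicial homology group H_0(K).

H_0 ≅ Z.

Take the total order a < b < c < d < e < f < g < h < i < j on the vertex set. Then K (dimension 2) consists of the simplices:

  0-simplices (10): a, b, c, d, e, f, g, h, i, j
  1-simplices (30): ad, ae, af, ag, ah, aj, bc, bf, bg, bh, cd, ce, cg, ch, cj, de, dg, di, dj, eh, ei, ej, fg, fh, fi, fj, gh, gi, hi, ij
  2-simplices (20): ade, adg, aej, afh, afj, agh, bcg, bch, bfg, bfh, cdg, cdj, ceh, cej, dei, dij, ehi, fgi, fij, ghi

Hence C_0 ≅ Z^10, C_1 ≅ Z^30, C_2 ≅ Z^20.

∂_1: C_1 → C_0 sends each edge [p,q] (with p < q) to q − p. For instance
  ∂ag = g − a.
The 10×30 boundary matrix has rank 9 and Smith normal form diag(1,1,1,1,1,1,1,1,1).

The boundary map ∂_2: C_2 → C_1 sends each 2-simplex [p,q,r] to [q,r] − [p,r] + [p,q]. For instance
  ∂adg = dg − ag + ad,
  ∂aej = ej − aj + ae.
This gives a 30×20 integer matrix of rank 20; reducing to Smith normal form yields diagonal entries (1,1,1,1,1,1,1,1,1,1,1,1,1,1,1,1,1,1,1,2).

Computing H_k = (kernel of ∂_k) / (image of ∂_{k+1}):

  H_0: rank C_0 − rank ∂_1 = 10 − 9 = 1, and the invariant factors of ∂_1 are all 1, so H_0 ≅ Z.

(K is a triangulation of the Klein bottle.)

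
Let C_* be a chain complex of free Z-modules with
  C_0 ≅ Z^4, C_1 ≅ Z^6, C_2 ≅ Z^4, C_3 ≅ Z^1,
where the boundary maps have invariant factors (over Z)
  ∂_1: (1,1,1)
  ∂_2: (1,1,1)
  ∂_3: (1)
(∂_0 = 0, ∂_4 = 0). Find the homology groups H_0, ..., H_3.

H_0 = Z,  H_1 = 0,  H_2 = 0,  H_3 = 0.

H_0: b_0 = 4 − 0 − 3 = 1; torsion from ∂_1 factors > 1: none. So H_0 = Z.
H_1: b_1 = 6 − 3 − 3 = 0; torsion from ∂_2 factors > 1: none. So H_1 = 0.
H_2: b_2 = 4 − 3 − 1 = 0; torsion from ∂_3 factors > 1: none. So H_2 = 0.
H_3: b_3 = 1 − 1 − 0 = 0; torsion from ∂_4 factors > 1: none. So H_3 = 0.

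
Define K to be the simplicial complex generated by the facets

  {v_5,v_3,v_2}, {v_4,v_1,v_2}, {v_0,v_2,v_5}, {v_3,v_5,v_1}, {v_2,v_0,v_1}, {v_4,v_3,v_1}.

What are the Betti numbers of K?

b_0 = 1, b_1 = 1, b_2 = 0.

We work with the vertex ordering v_0 < v_1 < v_2 < v_3 < v_4 < v_5. The simplices of K, each written with vertices in increasing order, are:

  0-simplices (6): [v_0], [v_1], [v_2], [v_3], [v_4], [v_5]
  1-simplices (12): [v_0,v_1], [v_0,v_2], [v_0,v_5], [v_1,v_2], [v_1,v_3], [v_1,v_4], [v_1,v_5], [v_2,v_3], [v_2,v_4], [v_2,v_5], [v_3,v_4], [v_3,v_5]
  2-simplices (6): [v_0,v_1,v_2], [v_0,v_2,v_5], [v_1,v_2,v_4], [v_1,v_3,v_4], [v_1,v_3,v_5], [v_2,v_3,v_5]

Hence C_0 ≅ Z^6, C_1 ≅ Z^12, C_2 ≅ Z^6.

∂_1: C_1 → C_0 sends each edge [p,q] (with p < q) to q − p.
As a 6×12 matrix over Z this has rank 5, with invariant factors (1,1,1,1,1).

Boundary ∂_2: C_2 → C_1 acts by ∂[p,q,r] = [q,r] − [p,r] + [p,q]. For instance
  ∂[v_2,v_3,v_5] = [v_3,v_5] − [v_2,v_5] + [v_2,v_3],
  ∂[v_0,v_1,v_2] = [v_1,v_2] − [v_0,v_2] + [v_0,v_1].
This gives a 12×6 integer matrix of rank 6; reducing to Smith normal form yields diagonal entries (1,1,1,1,1,1).

From H_k ≅ ker(∂_k) / im(∂_{k+1}) we obtain:

  H_0: rank C_0 − rank ∂_1 = 6 − 5 = 1, and the invariant factors of ∂_1 are all 1, so H_0 ≅ Z.
  H_1: rank ker ∂_1 − rank ∂_2 = (12 − 5) − 6 = 1, and the invariant factors of ∂_2 are all 1, so H_1 ≅ Z.
  H_2: rank ker ∂_2 − rank ∂_3 = (6 − 6) − 0 = 0, and there is no ∂_3, so H_2 ≅ 0.

Hence the Betti numbers are b_0 = 1, b_1 = 1, b_2 = 0.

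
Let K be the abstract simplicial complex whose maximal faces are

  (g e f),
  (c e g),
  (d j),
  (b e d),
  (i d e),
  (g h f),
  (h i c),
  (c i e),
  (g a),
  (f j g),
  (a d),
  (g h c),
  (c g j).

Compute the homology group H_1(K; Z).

We work with the vertex ordering a < b < c < d < e < f < g < h < i < j. The simplices of K, each written with vertices in increasing order, are:

  0-simplices (10): a, b, c, d, e, f, g, h, i, j
  1-simplices (21): ad, ag, bd, be, ce, cg, ch, ci, cj, de, di, dj, ef, eg, ei, fg, fh, fj, gh, gj, hi
  2-simplices (10): bde, ceg, cei, cgh, cgj, chi, dei, efg, fgh, fgj

Hence C_0 ≅ Z^10, C_1 ≅ Z^21, C_2 ≅ Z^10.

The boundary map ∂_1: C_1 → C_0 sends each edge [p,q] (with p < q) to q − p. For instance
  ∂ci = i − c.
As a 10×21 matrix over Z this has rank 9, with invariant factors (1,1,1,1,1,1,1,1,1).

∂_2: C_2 → C_1 acts by ∂[p,q,r] = [q,r] − [p,r] + [p,q]. For instance
  ∂cgj = gj − cj + cg,
  ∂dei = ei − di + de.
The 21×10 boundary matrix has rank 10 and Smith normal form diag(1,1,1,1,1,1,1,1,1,1).

Computing H_k = (kernel of ∂_k) / (image of ∂_{k+1}):

  H_1: rank ker ∂_1 − rank ∂_2 = (21 − 9) − 10 = 2, and the invariant factors of ∂_2 are all 1, so H_1 ≅ Z^2.

H_1 ≅ Z^2.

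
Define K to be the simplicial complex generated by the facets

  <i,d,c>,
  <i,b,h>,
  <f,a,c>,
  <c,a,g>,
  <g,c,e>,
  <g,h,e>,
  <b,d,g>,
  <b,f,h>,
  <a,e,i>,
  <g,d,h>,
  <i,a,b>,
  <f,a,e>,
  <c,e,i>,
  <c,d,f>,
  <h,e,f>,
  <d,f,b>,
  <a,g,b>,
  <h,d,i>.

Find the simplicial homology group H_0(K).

H_0 = Z.

Fix the vertex order a < b < c < d < e < f < g < h < i and write every simplex with vertices in increasing order. Then dim K = 2 and the simplices of K are:

  0-simplices (9): a, b, c, d, e, f, g, h, i
  1-simplices (27): ab, ac, ae, af, ag, ai, bd, bf, bg, bh, bi, cd, ce, cf, cg, ci, df, dg, dh, di, ef, eg, eh, ei, fh, gh, hi
  2-simplices (18): abg, abi, acf, acg, aef, aei, bdf, bdg, bfh, bhi, cdf, cdi, ceg, cei, dgh, dhi, efh, egh

Hence C_0 ≅ Z^9, C_1 ≅ Z^27, C_2 ≅ Z^18.

The boundary map ∂_1: C_1 → C_0 maps an edge to its endpoints' difference, ∂[p,q] = q − p.
The resulting 9×27 matrix has rank 8, and its Smith normal form has invariant factors (1,1,1,1,1,1,1,1).

The boundary map ∂_2: C_2 → C_1 maps a triangle to the signed sum of its edges. For instance
  ∂cdi = di − ci + cd,
  ∂dhi = hi − di + dh.
The resulting 27×18 matrix has rank 18, and its Smith normal form has invariant factors (1,1,1,1,1,1,1,1,1,1,1,1,1,1,1,1,1,2).

Reading off H_k = ker ∂_k / im ∂_{k+1}:

  H_0: rank C_0 − rank ∂_1 = 9 − 8 = 1, and the invariant factors of ∂_1 are all 1, so H_0 ≅ Z.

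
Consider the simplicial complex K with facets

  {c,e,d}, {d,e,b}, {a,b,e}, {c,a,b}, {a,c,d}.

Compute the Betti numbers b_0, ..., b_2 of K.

b_0 = 1, b_1 = 1, b_2 = 0.

Order the vertices as a < b < c < d < e. Listing each simplex with vertices in this order, K has dimension 2 with simplices:

  0-simplices (5): a, b, c, d, e
  1-simplices (10): ab, ac, ad, ae, bc, bd, be, cd, ce, de
  2-simplices (5): abc, abe, acd, bde, cde

Hence C_0 ≅ Z^5, C_1 ≅ Z^10, C_2 ≅ Z^5.

The boundary map ∂_1: C_1 → C_0 maps an edge to its endpoints' difference, ∂[p,q] = q − p. For instance
  ∂be = e − b.
The 5×10 boundary matrix has rank 4 and Smith normal form diag(1,1,1,1).

∂_2: C_2 → C_1 maps a triangle to the signed sum of its edges. For instance
  ∂bde = de − be + bd,
  ∂acd = cd − ad + ac.
The resulting 10×5 matrix has rank 5, and its Smith normal form has invariant factors (1,1,1,1,1).

Reading off H_k = ker ∂_k / im ∂_{k+1}:

  H_0: rank C_0 − rank ∂_1 = 5 − 4 = 1, and the invariant factors of ∂_1 are all 1, so H_0 ≅ Z.
  H_1: rank ker ∂_1 − rank ∂_2 = (10 − 4) − 5 = 1, and the invariant factors of ∂_2 are all 1, so H_1 ≅ Z.
  H_2: rank ker ∂_2 − rank ∂_3 = (5 − 5) − 0 = 0, and there is no ∂_3, so H_2 ≅ 0.

(K is a triangulation of the Möbius band.)

Hence the Betti numbers are b_0 = 1, b_1 = 1, b_2 = 0.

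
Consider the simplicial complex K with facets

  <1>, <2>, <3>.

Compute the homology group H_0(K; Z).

Fix the vertex order 1 < 2 < 3 and write every simplex with vertices in increasing order. Then dim K = 0 and the simplices of K are:

  0-simplices (3): [1], [2], [3]

giving chain groups C_0 ≅ Z^3.

Reading off H_k = ker ∂_k / im ∂_{k+1}:

  H_0: rank C_0 − rank ∂_1 = 3 − 0 = 3, and there is no ∂_1, so H_0 ≅ Z^3.

H_0 = Z^3.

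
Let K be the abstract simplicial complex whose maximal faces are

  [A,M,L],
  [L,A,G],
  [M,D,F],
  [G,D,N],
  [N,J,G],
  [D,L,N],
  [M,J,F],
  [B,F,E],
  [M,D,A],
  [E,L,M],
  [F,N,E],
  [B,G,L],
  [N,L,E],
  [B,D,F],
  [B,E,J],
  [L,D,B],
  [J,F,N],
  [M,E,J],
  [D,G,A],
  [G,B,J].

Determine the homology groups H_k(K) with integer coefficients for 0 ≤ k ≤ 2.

H_0 ≅ Z,  H_1 ≅ Z ⊕ Z_2,  H_2 = 0.

K has 10 vertices, 30 edges, 20 triangles.
rank ∂_0 = 0, rank ∂_1 = 9 ⇒ b_0 = 10 − 0 − 9 = 1; all invariant factors of ∂_1 are 1 so no torsion. So H_0 = Z.
rank ∂_1 = 9, rank ∂_2 = 20 ⇒ b_1 = 30 − 9 − 20 = 1; ∂_2 has invariant factor(s) [2] giving torsion. So H_1 = Z ⊕ Z_2.
rank ∂_2 = 20, rank ∂_3 = 0 ⇒ b_2 = 20 − 20 − 0 = 0. So H_2 = 0.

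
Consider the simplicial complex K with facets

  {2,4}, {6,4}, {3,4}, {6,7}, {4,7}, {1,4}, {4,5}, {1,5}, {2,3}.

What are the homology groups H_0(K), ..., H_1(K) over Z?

H_0 = Z,  H_1 = Z^3.

Order the vertices as 1 < 2 < 3 < 4 < 5 < 6 < 7. Listing each simplex with vertices in this order, K has dimension 1 with simplices:

  0-simplices (7): [1], [2], [3], [4], [5], [6], [7]
  1-simplices (9): [1,4], [1,5], [2,3], [2,4], [3,4], [4,5], [4,6], [4,7], [6,7]

Hence C_0 ≅ Z^7, C_1 ≅ Z^9.

Boundary ∂_1: C_1 → C_0 maps an edge to its endpoints' difference, ∂[p,q] = q − p. For instance
  ∂[3,4] = [4] − [3].
The 7×9 boundary matrix has rank 6 and Smith normal form diag(1,1,1,1,1,1).

Computing H_k = (kernel of ∂_k) / (image of ∂_{k+1}):

  H_0: rank C_0 − rank ∂_1 = 7 − 6 = 1, and the invariant factors of ∂_1 are all 1, so H_0 ≅ Z.
  H_1: rank ker ∂_1 − rank ∂_2 = (9 − 6) − 0 = 3, and there is no ∂_2, so H_1 ≅ Z^3.

(K is a triangulation of a wedge of 3 circles.)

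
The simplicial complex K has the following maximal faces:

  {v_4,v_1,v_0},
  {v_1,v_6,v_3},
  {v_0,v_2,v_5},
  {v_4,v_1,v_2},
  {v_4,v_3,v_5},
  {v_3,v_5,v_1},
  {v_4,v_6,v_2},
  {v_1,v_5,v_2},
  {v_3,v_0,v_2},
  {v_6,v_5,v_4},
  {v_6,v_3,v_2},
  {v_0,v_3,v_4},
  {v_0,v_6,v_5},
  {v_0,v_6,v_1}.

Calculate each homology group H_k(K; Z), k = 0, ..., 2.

H_0 ≅ Z,  H_1 ≅ Z^2,  H_2 ≅ Z.

Take the total order v_0 < v_1 < v_2 < v_3 < v_4 < v_5 < v_6 on the vertex set. Then K (dimension 2) consists of the simplices:

  0-simplices (7): [v_0], [v_1], [v_2], [v_3], [v_4], [v_5], [v_6]
  1-simplices (21): (21 of them)
  2-simplices (14): (14 of them)

giving chain groups C_0 ≅ Z^7, C_1 ≅ Z^21, C_2 ≅ Z^14.

The boundary map ∂_1: C_1 → C_0 maps an edge to its endpoints' difference, ∂[p,q] = q − p. For instance
  ∂[v_2,v_4] = [v_4] − [v_2].
The 7×21 boundary matrix has rank 6 and Smith normal form diag(1,1,1,1,1,1).

∂_2: C_2 → C_1 maps a triangle to the signed sum of its edges. For instance
  ∂[v_1,v_3,v_6] = [v_3,v_6] − [v_1,v_6] + [v_1,v_3],
  ∂[v_1,v_3,v_5] = [v_3,v_5] − [v_1,v_5] + [v_1,v_3].
As a 21×14 matrix over Z this has rank 13, with invariant factors (1,1,1,1,1,1,1,1,1,1,1,1,1).

Now H_k = ker ∂_k / im ∂_{k+1}, so:

  H_0: rank C_0 − rank ∂_1 = 7 − 6 = 1, and the invariant factors of ∂_1 are all 1, so H_0 ≅ Z.
  H_1: rank ker ∂_1 − rank ∂_2 = (21 − 6) − 13 = 2, and the invariant factors of ∂_2 are all 1, so H_1 ≅ Z^2.
  H_2: rank ker ∂_2 − rank ∂_3 = (14 − 13) − 0 = 1, and there is no ∂_3, so H_2 ≅ Z.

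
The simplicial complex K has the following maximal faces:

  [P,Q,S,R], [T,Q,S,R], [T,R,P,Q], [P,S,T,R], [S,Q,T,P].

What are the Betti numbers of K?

Fix the vertex order P < Q < R < S < T and write every simplex with vertices in increasing order. Then dim K = 3 and the simplices of K are:

  0-simplices (5): P, Q, R, S, T
  1-simplices (10): PQ, PR, PS, PT, QR, QS, QT, RS, RT, ST
  2-simplices (10): PQR, PQS, PQT, PRS, PRT, PST, QRS, QRT, QST, RST
  3-simplices (5): PQRS, PQRT, PQST, PRST, QRST

Hence C_0 ≅ Z^5, C_1 ≅ Z^10, C_2 ≅ Z^10, C_3 ≅ Z^5.

Boundary ∂_1: C_1 → C_0 maps an edge to its endpoints' difference, ∂[p,q] = q − p.
The resulting 5×10 matrix has rank 4, and its Smith normal form has invariant factors (1,1,1,1).

∂_2: C_2 → C_1 maps a triangle to the signed sum of its edges. For instance
  ∂PQT = QT − PT + PQ,
  ∂PRT = RT − PT + PR.
This gives a 10×10 integer matrix of rank 6; reducing to Smith normal form yields diagonal entries (1,1,1,1,1,1).

The boundary map ∂_3: C_3 → C_2 sends each 3-simplex σ to the alternating sum Σ_i (−1)^i (σ with its i-th vertex removed). For instance
  ∂PQRT = QRT − PRT + PQT − PQR,
  ∂PRST = RST − PST + PRT − PRS.
The 10×5 boundary matrix has rank 4 and Smith normal form diag(1,1,1,1).

Reading off H_k = ker ∂_k / im ∂_{k+1}:

  H_0: rank C_0 − rank ∂_1 = 5 − 4 = 1, and the invariant factors of ∂_1 are all 1, so H_0 = Z.
  H_1: rank ker ∂_1 − rank ∂_2 = (10 − 4) − 6 = 0, and the invariant factors of ∂_2 are all 1, so H_1 = 0.
  H_2: rank ker ∂_2 − rank ∂_3 = (10 − 6) − 4 = 0, and the invariant factors of ∂_3 are all 1, so H_2 = 0.
  H_3: rank ker ∂_3 − rank ∂_4 = (5 − 4) − 0 = 1, and there is no ∂_4, so H_3 = Z.

As a check, the Euler characteristic is 5 − 10 + 10 − 5 = 0, which agrees with 1 − 0 + 0 − 1 = 0.

Hence the Betti numbers are b_0 = 1, b_1 = 0, b_2 = 0, b_3 = 1.

b_0 = 1, b_1 = 0, b_2 = 0, b_3 = 1.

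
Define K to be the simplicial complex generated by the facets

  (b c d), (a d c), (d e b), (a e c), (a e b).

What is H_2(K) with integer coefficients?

Order the vertices as a < b < c < d < e. Listing each simplex with vertices in this order, K has dimension 2 with simplices:

  0-simplices (5): a, b, c, d, e
  1-simplices (10): ab, ac, ad, ae, bc, bd, be, cd, ce, de
  2-simplices (5): abe, acd, ace, bcd, bde

Hence C_0 ≅ Z^5, C_1 ≅ Z^10, C_2 ≅ Z^5.

The boundary map ∂_1: C_1 → C_0 maps an edge to its endpoints' difference, ∂[p,q] = q − p.
This gives a 5×10 integer matrix of rank 4; reducing to Smith normal form yields diagonal entries (1,1,1,1).

The boundary map ∂_2: C_2 → C_1 maps a triangle to the signed sum of its edges. For instance
  ∂bde = de − be + bd,
  ∂bcd = cd − bd + bc.
As a 10×5 matrix over Z this has rank 5, with invariant factors (1,1,1,1,1).

Now H_k = ker ∂_k / im ∂_{k+1}, so:

  H_2: rank ker ∂_2 − rank ∂_3 = (5 − 5) − 0 = 0, and there is no ∂_3, so H_2 ≅ 0.

H_2 ≅ 0.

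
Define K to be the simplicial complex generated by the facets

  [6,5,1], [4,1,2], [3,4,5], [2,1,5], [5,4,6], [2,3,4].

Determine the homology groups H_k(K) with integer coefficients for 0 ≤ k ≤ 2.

Order the vertices as 1 < 2 < 3 < 4 < 5 < 6. Listing each simplex with vertices in this order, K has dimension 2 with simplices:

  0-simplices (6): [1], [2], [3], [4], [5], [6]
  1-simplices (12): [1,2], [1,4], [1,5], [1,6], [2,3], [2,4], [2,5], [3,4], [3,5], [4,5], [4,6], [5,6]
  2-simplices (6): [1,2,4], [1,2,5], [1,5,6], [2,3,4], [3,4,5], [4,5,6]

Hence C_0 ≅ Z^6, C_1 ≅ Z^12, C_2 ≅ Z^6.

∂_1: C_1 → C_0 maps an edge to its endpoints' difference, ∂[p,q] = q − p. For instance
  ∂[1,5] = [5] − [1].
This gives a 6×12 integer matrix of rank 5; reducing to Smith normal form yields diagonal entries (1,1,1,1,1).

Boundary ∂_2: C_2 → C_1 acts by ∂[p,q,r] = [q,r] − [p,r] + [p,q]. For instance
  ∂[1,2,5] = [2,5] − [1,5] + [1,2],
  ∂[1,2,4] = [2,4] − [1,4] + [1,2].
This gives a 12×6 integer matrix of rank 6; reducing to Smith normal form yields diagonal entries (1,1,1,1,1,1).

From H_k ≅ ker(∂_k) / im(∂_{k+1}) we obtain:

  H_0: rank C_0 − rank ∂_1 = 6 − 5 = 1, and the invariant factors of ∂_1 are all 1, so H_0 = Z.
  H_1: rank ker ∂_1 − rank ∂_2 = (12 − 5) − 6 = 1, and the invariant factors of ∂_2 are all 1, so H_1 = Z.
  H_2: rank ker ∂_2 − rank ∂_3 = (6 − 6) − 0 = 0, and there is no ∂_3, so H_2 = 0.

As a check, the Euler characteristic is 6 − 12 + 6 = 0, which agrees with 1 − 1 + 0 = 0.

H_0 ≅ Z,  H_1 ≅ Z,  H_2 = 0.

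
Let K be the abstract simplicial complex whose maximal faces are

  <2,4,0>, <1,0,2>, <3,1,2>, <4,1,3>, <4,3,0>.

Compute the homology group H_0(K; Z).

K has 5 vertices, 10 edges, 5 triangles.
rank ∂_0 = 0, rank ∂_1 = 4 ⇒ b_0 = 5 − 0 − 4 = 1; all invariant factors of ∂_1 are 1 so no torsion. So H_0 = Z.

H_0 = Z.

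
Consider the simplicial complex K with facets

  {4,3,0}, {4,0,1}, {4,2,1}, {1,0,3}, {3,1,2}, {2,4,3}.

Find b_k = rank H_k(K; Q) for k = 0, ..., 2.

Take the total order 0 < 1 < 2 < 3 < 4 on the vertex set. Then K (dimension 2) consists of the simplices:

  0-simplices (5): [0], [1], [2], [3], [4]
  1-simplices (9): [0,1], [0,3], [0,4], [1,2], [1,3], [1,4], [2,3], [2,4], [3,4]
  2-simplices (6): [0,1,3], [0,1,4], [0,3,4], [1,2,3], [1,2,4], [2,3,4]

giving chain groups C_0 ≅ Z^5, C_1 ≅ Z^9, C_2 ≅ Z^6.

∂_1: C_1 → C_0 is given by ∂[p,q] = [q] − [p].
The 5×9 boundary matrix has rank 4 and Smith normal form diag(1,1,1,1).

The boundary map ∂_2: C_2 → C_1 acts by ∂[p,q,r] = [q,r] − [p,r] + [p,q]. For instance
  ∂[0,1,4] = [1,4] − [0,4] + [0,1],
  ∂[0,1,3] = [1,3] − [0,3] + [0,1].
The 9×6 boundary matrix has rank 5 and Smith normal form diag(1,1,1,1,1).

Computing H_k = (kernel of ∂_k) / (image of ∂_{k+1}):

  H_0: rank C_0 − rank ∂_1 = 5 − 4 = 1, and the invariant factors of ∂_1 are all 1, so H_0 ≅ Z.
  H_1: rank ker ∂_1 − rank ∂_2 = (9 − 4) − 5 = 0, and the invariant factors of ∂_2 are all 1, so H_1 ≅ 0.
  H_2: rank ker ∂_2 − rank ∂_3 = (6 − 5) − 0 = 1, and there is no ∂_3, so H_2 ≅ Z.

Hence the Betti numbers are b_0 = 1, b_1 = 0, b_2 = 1.

b_0 = 1, b_1 = 0, b_2 = 1.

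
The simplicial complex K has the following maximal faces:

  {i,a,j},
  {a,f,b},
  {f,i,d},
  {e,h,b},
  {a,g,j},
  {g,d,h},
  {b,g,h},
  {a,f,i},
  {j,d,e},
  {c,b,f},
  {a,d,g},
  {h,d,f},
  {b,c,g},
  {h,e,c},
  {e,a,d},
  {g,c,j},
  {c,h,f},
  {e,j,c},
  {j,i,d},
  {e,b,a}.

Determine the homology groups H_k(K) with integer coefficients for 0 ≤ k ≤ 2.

H_0 = Z,  H_1 = Z × Z/2,  H_2 = 0.

Take the total order a < b < c < d < e < f < g < h < i < j on the vertex set. Then K (dimension 2) consists of the simplices:

  0-simplices (10): a, b, c, d, e, f, g, h, i, j
  1-simplices (30): ab, ad, ae, af, ag, ai, aj, bc, be, bf, bg, bh, ce, cf, cg, ch, cj, de, df, dg, dh, di, dj, eh, ej, fh, fi, gh, gj, ij
  2-simplices (20): abe, abf, ade, adg, afi, agj, aij, bcf, bcg, beh, bgh, ceh, cej, cfh, cgj, dej, dfh, dfi, dgh, dij

so the chain groups are C_0 ≅ Z^10, C_1 ≅ Z^30, C_2 ≅ Z^20.

∂_1: C_1 → C_0 is given by ∂[p,q] = [q] − [p]. For instance
  ∂cj = j − c.
As a 10×30 matrix over Z this has rank 9, with invariant factors (1,1,1,1,1,1,1,1,1).

The boundary map ∂_2: C_2 → C_1 maps a triangle to the signed sum of its edges. For instance
  ∂dgh = gh − dh + dg,
  ∂dij = ij − dj + di.
As a 30×20 matrix over Z this has rank 20, with invariant factors (1,1,1,1,1,1,1,1,1,1,1,1,1,1,1,1,1,1,1,2).

Computing H_k = (kernel of ∂_k) / (image of ∂_{k+1}):

  H_0: rank C_0 − rank ∂_1 = 10 − 9 = 1, and the invariant factors of ∂_1 are all 1, so H_0 ≅ Z.
  H_1: rank ker ∂_1 − rank ∂_2 = (30 − 9) − 20 = 1, and ∂_2 has invariant factor 2 > 1, so H_1 ≅ Z × Z/2.
  H_2: rank ker ∂_2 − rank ∂_3 = (20 − 20) − 0 = 0, and there is no ∂_3, so H_2 ≅ 0.

As a check, the Euler characteristic is 10 − 30 + 20 = 0, which agrees with 1 − 1 + 0 = 0.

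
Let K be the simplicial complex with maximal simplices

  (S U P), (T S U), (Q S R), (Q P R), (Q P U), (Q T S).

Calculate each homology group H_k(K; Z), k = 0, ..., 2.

We work with the vertex ordering P < Q < R < S < T < U. The simplices of K, each written with vertices in increasing order, are:

  0-simplices (6): P, Q, R, S, T, U
  1-simplices (12): PQ, PR, PS, PU, QR, QS, QT, QU, RS, ST, SU, TU
  2-simplices (6): PQR, PQU, PSU, QRS, QST, STU

so the chain groups are C_0 ≅ Z^6, C_1 ≅ Z^12, C_2 ≅ Z^6.

∂_1: C_1 → C_0 sends each edge [p,q] (with p < q) to q − p. For instance
  ∂TU = U − T.
The 6×12 boundary matrix has rank 5 and Smith normal form diag(1,1,1,1,1).

The boundary map ∂_2: C_2 → C_1 maps a triangle to the signed sum of its edges. For instance
  ∂QRS = RS − QS + QR,
  ∂PQU = QU − PU + PQ.
As a 12×6 matrix over Z this has rank 6, with invariant factors (1,1,1,1,1,1).

Computing H_k = (kernel of ∂_k) / (image of ∂_{k+1}):

  H_0: rank C_0 − rank ∂_1 = 6 − 5 = 1, and the invariant factors of ∂_1 are all 1, so H_0 = Z.
  H_1: rank ker ∂_1 − rank ∂_2 = (12 − 5) − 6 = 1, and the invariant factors of ∂_2 are all 1, so H_1 = Z.
  H_2: rank ker ∂_2 − rank ∂_3 = (6 − 6) − 0 = 0, and there is no ∂_3, so H_2 = 0.

H_0 ≅ Z,  H_1 ≅ Z,  H_2 = 0.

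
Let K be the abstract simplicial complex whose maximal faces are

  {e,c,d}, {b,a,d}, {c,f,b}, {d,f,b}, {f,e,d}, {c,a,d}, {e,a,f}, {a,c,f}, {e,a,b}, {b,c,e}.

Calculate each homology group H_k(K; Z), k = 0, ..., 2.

H_0 = Z,  H_1 = Z_2,  H_2 = 0.

K has 6 vertices, 15 edges, 10 triangles.
rank ∂_0 = 0, rank ∂_1 = 5 ⇒ b_0 = 6 − 0 − 5 = 1; all invariant factors of ∂_1 are 1 so no torsion. So H_0 ≅ Z.
rank ∂_1 = 5, rank ∂_2 = 10 ⇒ b_1 = 15 − 5 − 10 = 0; ∂_2 has invariant factor(s) [2] giving torsion. So H_1 ≅ Z_2.
rank ∂_2 = 10, rank ∂_3 = 0 ⇒ b_2 = 10 − 10 − 0 = 0. So H_2 ≅ 0.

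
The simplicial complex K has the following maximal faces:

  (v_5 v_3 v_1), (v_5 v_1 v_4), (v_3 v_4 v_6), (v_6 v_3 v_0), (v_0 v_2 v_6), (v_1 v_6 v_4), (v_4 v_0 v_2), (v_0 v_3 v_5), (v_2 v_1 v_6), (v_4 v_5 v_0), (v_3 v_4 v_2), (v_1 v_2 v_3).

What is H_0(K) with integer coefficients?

H_0 ≅ Z.

Order the vertices as v_0 < v_1 < v_2 < v_3 < v_4 < v_5 < v_6. Listing each simplex with vertices in this order, K has dimension 2 with simplices:

  0-simplices (7): [v_0], [v_1], [v_2], [v_3], [v_4], [v_5], [v_6]
  1-simplices (18): (18 of them)
  2-simplices (12): (12 of them)

so the chain groups are C_0 ≅ Z^7, C_1 ≅ Z^18, C_2 ≅ Z^12.

Boundary ∂_1: C_1 → C_0 sends each edge [p,q] (with p < q) to q − p.
As a 7×18 matrix over Z this has rank 6, with invariant factors (1,1,1,1,1,1).

∂_2: C_2 → C_1 acts by ∂[p,q,r] = [q,r] − [p,r] + [p,q]. For instance
  ∂[v_0,v_2,v_4] = [v_2,v_4] − [v_0,v_4] + [v_0,v_2],
  ∂[v_3,v_4,v_6] = [v_4,v_6] − [v_3,v_6] + [v_3,v_4].
This gives a 18×12 integer matrix of rank 12; reducing to Smith normal form yields diagonal entries (1,1,1,1,1,1,1,1,1,1,1,2).

Now H_k = ker ∂_k / im ∂_{k+1}, so:

  H_0: rank C_0 − rank ∂_1 = 7 − 6 = 1, and the invariant factors of ∂_1 are all 1, so H_0 = Z.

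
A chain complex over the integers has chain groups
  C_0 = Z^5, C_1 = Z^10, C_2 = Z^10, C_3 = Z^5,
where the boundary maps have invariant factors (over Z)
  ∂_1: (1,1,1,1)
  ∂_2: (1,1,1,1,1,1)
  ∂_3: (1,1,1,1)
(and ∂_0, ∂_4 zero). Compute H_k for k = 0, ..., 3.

H_0 = Z,  H_1 = 0,  H_2 = 0,  H_3 = Z.

H_0: b_0 = 5 − 0 − 4 = 1; torsion from ∂_1 factors > 1: none. So H_0 = Z.
H_1: b_1 = 10 − 4 − 6 = 0; torsion from ∂_2 factors > 1: none. So H_1 = 0.
H_2: b_2 = 10 − 6 − 4 = 0; torsion from ∂_3 factors > 1: none. So H_2 = 0.
H_3: b_3 = 5 − 4 − 0 = 1; torsion from ∂_4 factors > 1: none. So H_3 = Z.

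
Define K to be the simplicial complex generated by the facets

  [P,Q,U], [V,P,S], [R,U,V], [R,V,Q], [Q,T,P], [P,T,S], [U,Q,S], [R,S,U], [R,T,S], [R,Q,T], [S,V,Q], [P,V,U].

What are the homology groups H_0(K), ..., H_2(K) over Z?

K has 7 vertices, 18 edges, 12 triangles.
rank ∂_0 = 0, rank ∂_1 = 6 ⇒ b_0 = 7 − 0 − 6 = 1; all invariant factors of ∂_1 are 1 so no torsion. So H_0 = Z.
rank ∂_1 = 6, rank ∂_2 = 12 ⇒ b_1 = 18 − 6 − 12 = 0; ∂_2 has invariant factor(s) [2] giving torsion. So H_1 = Z/2Z.
rank ∂_2 = 12, rank ∂_3 = 0 ⇒ b_2 = 12 − 12 − 0 = 0. So H_2 = 0.

H_0 ≅ Z,  H_1 ≅ Z/2Z,  H_2 = 0.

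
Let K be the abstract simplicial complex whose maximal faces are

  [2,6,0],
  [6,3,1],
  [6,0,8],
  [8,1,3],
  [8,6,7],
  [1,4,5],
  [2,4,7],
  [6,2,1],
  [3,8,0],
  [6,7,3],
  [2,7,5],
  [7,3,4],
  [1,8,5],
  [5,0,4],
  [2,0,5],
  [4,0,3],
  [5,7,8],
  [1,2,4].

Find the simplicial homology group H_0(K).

We work with the vertex ordering 0 < 1 < 2 < 3 < 4 < 5 < 6 < 7 < 8. The simplices of K, each written with vertices in increasing order, are:

  0-simplices (9): [0], [1], [2], [3], [4], [5], [6], [7], [8]
  1-simplices (27): (27 of them)
  2-simplices (18): [0,2,5], [0,2,6], [0,3,4], [0,3,8], [0,4,5], [0,6,8], [1,2,4], [1,2,6], [1,3,6], [1,3,8], [1,4,5], [1,5,8], [2,4,7], [2,5,7], [3,4,7], [3,6,7], [5,7,8], [6,7,8]

so the chain groups are C_0 ≅ Z^9, C_1 ≅ Z^27, C_2 ≅ Z^18.

Boundary ∂_1: C_1 → C_0 maps an edge to its endpoints' difference, ∂[p,q] = q − p. For instance
  ∂[1,6] = [6] − [1].
As a 9×27 matrix over Z this has rank 8, with invariant factors (1,1,1,1,1,1,1,1).

Boundary ∂_2: C_2 → C_1 maps a triangle to the signed sum of its edges. For instance
  ∂[1,4,5] = [4,5] − [1,5] + [1,4],
  ∂[5,7,8] = [7,8] − [5,8] + [5,7].
As a 27×18 matrix over Z this has rank 18, with invariant factors (1,1,1,1,1,1,1,1,1,1,1,1,1,1,1,1,1,2).

Computing H_k = (kernel of ∂_k) / (image of ∂_{k+1}):

  H_0: rank C_0 − rank ∂_1 = 9 − 8 = 1, and the invariant factors of ∂_1 are all 1, so H_0 ≅ Z.

(K is a triangulation of the Klein bottle.)

H_0 ≅ Z.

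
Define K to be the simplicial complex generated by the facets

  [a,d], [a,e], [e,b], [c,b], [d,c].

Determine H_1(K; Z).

K has 5 vertices, 5 edges.
rank ∂_1 = 4, rank ∂_2 = 0 ⇒ b_1 = 5 − 4 − 0 = 1. So H_1 ≅ Z.

H_1 ≅ Z.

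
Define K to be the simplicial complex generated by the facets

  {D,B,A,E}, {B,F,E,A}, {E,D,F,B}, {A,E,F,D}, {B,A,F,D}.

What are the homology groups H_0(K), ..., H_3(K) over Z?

Take the total order A < B < D < E < F on the vertex set. Then K (dimension 3) consists of the simplices:

  0-simplices (5): A, B, D, E, F
  1-simplices (10): AB, AD, AE, AF, BD, BE, BF, DE, DF, EF
  2-simplices (10): ABD, ABE, ABF, ADE, ADF, AEF, BDE, BDF, BEF, DEF
  3-simplices (5): ABDE, ABDF, ABEF, ADEF, BDEF

so the chain groups are C_0 ≅ Z^5, C_1 ≅ Z^10, C_2 ≅ Z^10, C_3 ≅ Z^5.

Boundary ∂_1: C_1 → C_0 sends each edge [p,q] (with p < q) to q − p.
As a 5×10 matrix over Z this has rank 4, with invariant factors (1,1,1,1).

The boundary map ∂_2: C_2 → C_1 sends each 2-simplex [p,q,r] to [q,r] − [p,r] + [p,q]. For instance
  ∂BDF = DF − BF + BD,
  ∂ADE = DE − AE + AD.
The 10×10 boundary matrix has rank 6 and Smith normal form diag(1,1,1,1,1,1).

Boundary ∂_3: C_3 → C_2 sends each 3-simplex σ to the alternating sum Σ_i (−1)^i (σ with its i-th vertex removed). For instance
  ∂ABEF = BEF − AEF + ABF − ABE,
  ∂ABDF = BDF − ADF + ABF − ABD.
The 10×5 boundary matrix has rank 4 and Smith normal form diag(1,1,1,1).

Computing H_k = (kernel of ∂_k) / (image of ∂_{k+1}):

  H_0: rank C_0 − rank ∂_1 = 5 − 4 = 1, and the invariant factors of ∂_1 are all 1, so H_0 = Z.
  H_1: rank ker ∂_1 − rank ∂_2 = (10 − 4) − 6 = 0, and the invariant factors of ∂_2 are all 1, so H_1 = 0.
  H_2: rank ker ∂_2 − rank ∂_3 = (10 − 6) − 4 = 0, and the invariant factors of ∂_3 are all 1, so H_2 = 0.
  H_3: rank ker ∂_3 − rank ∂_4 = (5 − 4) − 0 = 1, and there is no ∂_4, so H_3 = Z.

As a check, the Euler characteristic is 5 − 10 + 10 − 5 = 0, which agrees with 1 − 0 + 0 − 1 = 0.

H_0 = Z,  H_1 = 0,  H_2 = 0,  H_3 = Z.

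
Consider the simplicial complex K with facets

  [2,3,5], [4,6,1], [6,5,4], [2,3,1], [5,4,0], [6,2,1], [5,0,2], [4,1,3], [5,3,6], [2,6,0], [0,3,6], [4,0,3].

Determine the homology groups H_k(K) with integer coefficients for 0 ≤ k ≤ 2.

Order the vertices as 0 < 1 < 2 < 3 < 4 < 5 < 6. Listing each simplex with vertices in this order, K has dimension 2 with simplices:

  0-simplices (7): [0], [1], [2], [3], [4], [5], [6]
  1-simplices (18): [0,2], [0,3], [0,4], [0,5], [0,6], [1,2], [1,3], [1,4], [1,6], [2,3], [2,5], [2,6], [3,4], [3,5], [3,6], [4,5], [4,6], [5,6]
  2-simplices (12): [0,2,5], [0,2,6], [0,3,4], [0,3,6], [0,4,5], [1,2,3], [1,2,6], [1,3,4], [1,4,6], [2,3,5], [3,5,6], [4,5,6]

giving chain groups C_0 ≅ Z^7, C_1 ≅ Z^18, C_2 ≅ Z^12.

∂_1: C_1 → C_0 sends each edge [p,q] (with p < q) to q − p. For instance
  ∂[4,6] = [6] − [4].
As a 7×18 matrix over Z this has rank 6, with invariant factors (1,1,1,1,1,1).

The boundary map ∂_2: C_2 → C_1 maps a triangle to the signed sum of its edges. For instance
  ∂[1,4,6] = [4,6] − [1,6] + [1,4],
  ∂[4,5,6] = [5,6] − [4,6] + [4,5].
The resulting 18×12 matrix has rank 12, and its Smith normal form has invariant factors (1,1,1,1,1,1,1,1,1,1,1,2).

Computing H_k = (kernel of ∂_k) / (image of ∂_{k+1}):

  H_0: rank C_0 − rank ∂_1 = 7 − 6 = 1, and the invariant factors of ∂_1 are all 1, so H_0 = Z.
  H_1: rank ker ∂_1 − rank ∂_2 = (18 − 6) − 12 = 0, and ∂_2 has invariant factor 2 > 1, so H_1 = Z/2.
  H_2: rank ker ∂_2 − rank ∂_3 = (12 − 12) − 0 = 0, and there is no ∂_3, so H_2 = 0.

(K is a triangulation of the real projective plane RP^2.)

H_0 = Z,  H_1 = Z/2,  H_2 = 0.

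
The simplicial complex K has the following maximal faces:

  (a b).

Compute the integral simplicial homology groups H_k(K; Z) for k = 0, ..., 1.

K has 2 vertices, 1 edge.
rank ∂_0 = 0, rank ∂_1 = 1 ⇒ b_0 = 2 − 0 − 1 = 1; all invariant factors of ∂_1 are 1 so no torsion. So H_0 ≅ Z.
rank ∂_1 = 1, rank ∂_2 = 0 ⇒ b_1 = 1 − 1 − 0 = 0. So H_1 ≅ 0.

H_0 ≅ Z,  H_1 = 0.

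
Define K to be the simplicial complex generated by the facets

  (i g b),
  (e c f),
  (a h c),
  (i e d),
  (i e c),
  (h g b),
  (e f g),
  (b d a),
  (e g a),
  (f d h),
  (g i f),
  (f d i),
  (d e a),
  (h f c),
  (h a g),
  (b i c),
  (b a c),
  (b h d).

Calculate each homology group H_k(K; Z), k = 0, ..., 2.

H_0 = Z,  H_1 = Z ⊕ Z_2,  H_2 = 0.

K has 9 vertices, 27 edges, 18 triangles.
rank ∂_0 = 0, rank ∂_1 = 8 ⇒ b_0 = 9 − 0 − 8 = 1; all invariant factors of ∂_1 are 1 so no torsion. So H_0 = Z.
rank ∂_1 = 8, rank ∂_2 = 18 ⇒ b_1 = 27 − 8 − 18 = 1; ∂_2 has invariant factor(s) [2] giving torsion. So H_1 = Z ⊕ Z_2.
rank ∂_2 = 18, rank ∂_3 = 0 ⇒ b_2 = 18 − 18 − 0 = 0. So H_2 = 0.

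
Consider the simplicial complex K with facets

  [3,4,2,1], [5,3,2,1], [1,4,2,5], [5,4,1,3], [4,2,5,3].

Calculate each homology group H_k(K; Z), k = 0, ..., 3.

H_0 ≅ Z,  H_1 = 0,  H_2 = 0,  H_3 ≅ Z.

Take the total order 1 < 2 < 3 < 4 < 5 on the vertex set. Then K (dimension 3) consists of the simplices:

  0-simplices (5): [1], [2], [3], [4], [5]
  1-simplices (10): [1,2], [1,3], [1,4], [1,5], [2,3], [2,4], [2,5], [3,4], [3,5], [4,5]
  2-simplices (10): [1,2,3], [1,2,4], [1,2,5], [1,3,4], [1,3,5], [1,4,5], [2,3,4], [2,3,5], [2,4,5], [3,4,5]
  3-simplices (5): [1,2,3,4], [1,2,3,5], [1,2,4,5], [1,3,4,5], [2,3,4,5]

giving chain groups C_0 ≅ Z^5, C_1 ≅ Z^10, C_2 ≅ Z^10, C_3 ≅ Z^5.

∂_1: C_1 → C_0 sends each edge [p,q] (with p < q) to q − p. For instance
  ∂[3,5] = [5] − [3].
As a 5×10 matrix over Z this has rank 4, with invariant factors (1,1,1,1).

The boundary map ∂_2: C_2 → C_1 maps a triangle to the signed sum of its edges. For instance
  ∂[1,3,4] = [3,4] − [1,4] + [1,3],
  ∂[1,3,5] = [3,5] − [1,5] + [1,3].
This gives a 10×10 integer matrix of rank 6; reducing to Smith normal form yields diagonal entries (1,1,1,1,1,1).

∂_3: C_3 → C_2 sends each 3-simplex σ to the alternating sum Σ_i (−1)^i (σ with its i-th vertex removed). For instance
  ∂[1,2,3,4] = [2,3,4] − [1,3,4] + [1,2,4] − [1,2,3],
  ∂[2,3,4,5] = [3,4,5] − [2,4,5] + [2,3,5] − [2,3,4].
This gives a 10×5 integer matrix of rank 4; reducing to Smith normal form yields diagonal entries (1,1,1,1).

From H_k ≅ ker(∂_k) / im(∂_{k+1}) we obtain:

  H_0: rank C_0 − rank ∂_1 = 5 − 4 = 1, and the invariant factors of ∂_1 are all 1, so H_0 = Z.
  H_1: rank ker ∂_1 − rank ∂_2 = (10 − 4) − 6 = 0, and the invariant factors of ∂_2 are all 1, so H_1 = 0.
  H_2: rank ker ∂_2 − rank ∂_3 = (10 − 6) − 4 = 0, and the invariant factors of ∂_3 are all 1, so H_2 = 0.
  H_3: rank ker ∂_3 − rank ∂_4 = (5 − 4) − 0 = 1, and there is no ∂_4, so H_3 = Z.

(K is a triangulation of the 3-sphere S^3.)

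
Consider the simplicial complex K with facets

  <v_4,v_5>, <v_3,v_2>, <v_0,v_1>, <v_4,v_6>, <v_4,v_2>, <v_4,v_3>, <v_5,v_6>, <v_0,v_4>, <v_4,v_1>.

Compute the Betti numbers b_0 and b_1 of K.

Order the vertices as v_0 < v_1 < v_2 < v_3 < v_4 < v_5 < v_6. Listing each simplex with vertices in this order, K has dimension 1 with simplices:

  0-simplices (7): [v_0], [v_1], [v_2], [v_3], [v_4], [v_5], [v_6]
  1-simplices (9): [v_0,v_1], [v_0,v_4], [v_1,v_4], [v_2,v_3], [v_2,v_4], [v_3,v_4], [v_4,v_5], [v_4,v_6], [v_5,v_6]

so the chain groups are C_0 ≅ Z^7, C_1 ≅ Z^9.

The boundary map ∂_1: C_1 → C_0 is given by ∂[p,q] = [q] − [p]. For instance
  ∂[v_4,v_6] = [v_6] − [v_4].
The resulting 7×9 matrix has rank 6, and its Smith normal form has invariant factors (1,1,1,1,1,1).

Reading off H_k = ker ∂_k / im ∂_{k+1}:

  H_0: rank C_0 − rank ∂_1 = 7 − 6 = 1, and the invariant factors of ∂_1 are all 1, so H_0 ≅ Z.
  H_1: rank ker ∂_1 − rank ∂_2 = (9 − 6) − 0 = 3, and there is no ∂_2, so H_1 ≅ Z^3.

Hence the Betti numbers are b_0 = 1, b_1 = 3.

b_0 = 1, b_1 = 3.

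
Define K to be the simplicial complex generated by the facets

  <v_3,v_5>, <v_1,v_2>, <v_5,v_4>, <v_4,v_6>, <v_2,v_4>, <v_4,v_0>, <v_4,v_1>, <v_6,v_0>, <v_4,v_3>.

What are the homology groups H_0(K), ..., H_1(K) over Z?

H_0 = Z,  H_1 = Z^3.

Order the vertices as v_0 < v_1 < v_2 < v_3 < v_4 < v_5 < v_6. Listing each simplex with vertices in this order, K has dimension 1 with simplices:

  0-simplices (7): [v_0], [v_1], [v_2], [v_3], [v_4], [v_5], [v_6]
  1-simplices (9): [v_0,v_4], [v_0,v_6], [v_1,v_2], [v_1,v_4], [v_2,v_4], [v_3,v_4], [v_3,v_5], [v_4,v_5], [v_4,v_6]

so the chain groups are C_0 ≅ Z^7, C_1 ≅ Z^9.

∂_1: C_1 → C_0 maps an edge to its endpoints' difference, ∂[p,q] = q − p.
As a 7×9 matrix over Z this has rank 6, with invariant factors (1,1,1,1,1,1).

Computing H_k = (kernel of ∂_k) / (image of ∂_{k+1}):

  H_0: rank C_0 − rank ∂_1 = 7 − 6 = 1, and the invariant factors of ∂_1 are all 1, so H_0 = Z.
  H_1: rank ker ∂_1 − rank ∂_2 = (9 − 6) − 0 = 3, and there is no ∂_2, so H_1 = Z^3.

As a check, the Euler characteristic is 7 − 9 = -2, which agrees with 1 − 3 = -2.
(K is a triangulation of a wedge of 3 circles.)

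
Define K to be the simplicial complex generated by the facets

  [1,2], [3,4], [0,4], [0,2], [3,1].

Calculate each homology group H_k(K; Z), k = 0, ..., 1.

H_0 = Z,  H_1 = Z.

Fix the vertex order 0 < 1 < 2 < 3 < 4 and write every simplex with vertices in increasing order. Then dim K = 1 and the simplices of K are:

  0-simplices (5): [0], [1], [2], [3], [4]
  1-simplices (5): [0,2], [0,4], [1,2], [1,3], [3,4]

giving chain groups C_0 ≅ Z^5, C_1 ≅ Z^5.

∂_1: C_1 → C_0 maps an edge to its endpoints' difference, ∂[p,q] = q − p. For instance
  ∂[1,2] = [2] − [1].
The 5×5 boundary matrix has rank 4 and Smith normal form diag(1,1,1,1).

Computing H_k = (kernel of ∂_k) / (image of ∂_{k+1}):

  H_0: rank C_0 − rank ∂_1 = 5 − 4 = 1, and the invariant factors of ∂_1 are all 1, so H_0 ≅ Z.
  H_1: rank ker ∂_1 − rank ∂_2 = (5 − 4) − 0 = 1, and there is no ∂_2, so H_1 ≅ Z.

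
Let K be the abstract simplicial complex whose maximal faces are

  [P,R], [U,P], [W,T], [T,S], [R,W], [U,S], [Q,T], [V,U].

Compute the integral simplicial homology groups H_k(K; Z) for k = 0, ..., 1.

Fix the vertex order P < Q < R < S < T < U < V < W and write every simplex with vertices in increasing order. Then dim K = 1 and the simplices of K are:

  0-simplices (8): P, Q, R, S, T, U, V, W
  1-simplices (8): PR, PU, QT, RW, ST, SU, TW, UV

so the chain groups are C_0 ≅ Z^8, C_1 ≅ Z^8.

The boundary map ∂_1: C_1 → C_0 maps an edge to its endpoints' difference, ∂[p,q] = q − p. For instance
  ∂PR = R − P.
This gives a 8×8 integer matrix of rank 7; reducing to Smith normal form yields diagonal entries (1,1,1,1,1,1,1).

From H_k ≅ ker(∂_k) / im(∂_{k+1}) we obtain:

  H_0: rank C_0 − rank ∂_1 = 8 − 7 = 1, and the invariant factors of ∂_1 are all 1, so H_0 ≅ Z.
  H_1: rank ker ∂_1 − rank ∂_2 = (8 − 7) − 0 = 1, and there is no ∂_2, so H_1 ≅ Z.

As a check, the Euler characteristic is 8 − 8 = 0, which agrees with 1 − 1 = 0.

H_0 ≅ Z,  H_1 ≅ Z.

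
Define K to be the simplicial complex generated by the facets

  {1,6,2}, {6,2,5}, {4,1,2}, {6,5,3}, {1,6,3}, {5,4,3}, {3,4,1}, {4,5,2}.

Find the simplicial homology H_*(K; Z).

H_0 = Z,  H_1 = 0,  H_2 = Z.

We work with the vertex ordering 1 < 2 < 3 < 4 < 5 < 6. The simplices of K, each written with vertices in increasing order, are:

  0-simplices (6): [1], [2], [3], [4], [5], [6]
  1-simplices (12): [1,2], [1,3], [1,4], [1,6], [2,4], [2,5], [2,6], [3,4], [3,5], [3,6], [4,5], [5,6]
  2-simplices (8): [1,2,4], [1,2,6], [1,3,4], [1,3,6], [2,4,5], [2,5,6], [3,4,5], [3,5,6]

Hence C_0 ≅ Z^6, C_1 ≅ Z^12, C_2 ≅ Z^8.

The boundary map ∂_1: C_1 → C_0 is given by ∂[p,q] = [q] − [p]. For instance
  ∂[5,6] = [6] − [5].
The resulting 6×12 matrix has rank 5, and its Smith normal form has invariant factors (1,1,1,1,1).

∂_2: C_2 → C_1 maps a triangle to the signed sum of its edges. For instance
  ∂[3,4,5] = [4,5] − [3,5] + [3,4],
  ∂[1,3,4] = [3,4] − [1,4] + [1,3].
The resulting 12×8 matrix has rank 7, and its Smith normal form has invariant factors (1,1,1,1,1,1,1).

Now H_k = ker ∂_k / im ∂_{k+1}, so:

  H_0: rank C_0 − rank ∂_1 = 6 − 5 = 1, and the invariant factors of ∂_1 are all 1, so H_0 = Z.
  H_1: rank ker ∂_1 − rank ∂_2 = (12 − 5) − 7 = 0, and the invariant factors of ∂_2 are all 1, so H_1 = 0.
  H_2: rank ker ∂_2 − rank ∂_3 = (8 − 7) − 0 = 1, and there is no ∂_3, so H_2 = Z.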